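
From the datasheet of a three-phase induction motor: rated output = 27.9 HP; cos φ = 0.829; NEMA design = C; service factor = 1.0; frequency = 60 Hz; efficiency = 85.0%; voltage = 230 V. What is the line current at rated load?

74.1 A

P_out = 27.9 × 746 = 20813 W
P_in = P_out / η = 20813 / 0.850 = 24486 W
I_L = P_in / (√3·V_L·cosφ) = 24486 / (1.732 × 230 × 0.829) = 74.1 A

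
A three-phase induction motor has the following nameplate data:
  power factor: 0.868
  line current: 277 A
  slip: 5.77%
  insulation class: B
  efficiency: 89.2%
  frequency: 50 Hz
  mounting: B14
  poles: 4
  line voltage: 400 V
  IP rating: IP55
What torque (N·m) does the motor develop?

P_in = √3·V·I·cosφ = 1.732 × 400 × 277 × 0.868 = 166574 W
P_out = η·P_in = 0.892 × 166574 = 148584 W
n_s = 120×50/4 = 1500 rpm; n = 1500×(1−0.0577) = 1413 rpm
ω = 2π×1413/60 = 148 rad/s
τ = P_out/ω = 148584/148 = 1000 N·m

1000 N·m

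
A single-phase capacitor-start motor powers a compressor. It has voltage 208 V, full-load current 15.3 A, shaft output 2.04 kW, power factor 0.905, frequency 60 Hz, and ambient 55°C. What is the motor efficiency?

70.8 %

P_out = 2.04 kW = 2040 W
P_in = V·I·cosφ = 208 × 15.3 × 0.905 = 2880 W
η = P_out / P_in = 2040 / 2880 = 0.708 = 70.8%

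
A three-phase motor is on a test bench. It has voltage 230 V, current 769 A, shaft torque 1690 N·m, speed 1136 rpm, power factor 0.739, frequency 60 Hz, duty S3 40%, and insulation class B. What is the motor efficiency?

88.8 %

ω = 2π × 1136/60 = 119 rad/s; P_out = τω = 1690 × 119 = 201110 W
P_in = √3·V_L·I_L·cosφ = 1.732 × 230 × 769 × 0.739 = 226384 W
η = P_out / P_in = 201110 / 226384 = 0.888 = 88.8%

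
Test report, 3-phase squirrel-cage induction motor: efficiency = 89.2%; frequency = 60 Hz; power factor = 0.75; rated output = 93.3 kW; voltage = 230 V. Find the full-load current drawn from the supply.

P_out = 93.3 kW = 93300 W
P_in = P_out / η = 93300 / 0.892 = 104596 W
I_L = P_in / (√3·V_L·cosφ) = 104596 / (1.732 × 230 × 0.75) = 350 A

350 A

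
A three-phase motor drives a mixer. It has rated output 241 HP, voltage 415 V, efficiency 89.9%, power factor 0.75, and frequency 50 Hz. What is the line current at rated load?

P_out = 241 × 746 = 179786 W
P_in = P_out / η = 179786 / 0.899 = 199984 W
I_L = P_in / (√3·V_L·cosφ) = 199984 / (1.732 × 415 × 0.75) = 371 A

371 A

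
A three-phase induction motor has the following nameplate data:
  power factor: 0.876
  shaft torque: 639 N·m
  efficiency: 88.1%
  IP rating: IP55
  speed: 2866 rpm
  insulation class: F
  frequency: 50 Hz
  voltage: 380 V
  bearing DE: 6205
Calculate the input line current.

ω = 2π×2866/60 = 300.1 rad/s; P_out = τω = 639 × 300.1 = 191764 W
P_in = P_out / η = 191764 / 0.881 = 217666 W
I_L = P_in / (√3·V_L·cosφ) = 217666 / (1.732 × 380 × 0.876) = 378 A

378 A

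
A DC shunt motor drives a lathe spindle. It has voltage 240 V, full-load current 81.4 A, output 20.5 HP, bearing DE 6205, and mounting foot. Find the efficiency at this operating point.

78.3 %

P_out = 20.5 × 746 = 15293 W
P_in = V·I = 240 × 81.4 = 19536 W
η = P_out / P_in = 15293 / 19536 = 0.783 = 78.3%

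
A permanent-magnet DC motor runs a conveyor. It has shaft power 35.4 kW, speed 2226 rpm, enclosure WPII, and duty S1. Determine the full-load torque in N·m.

152 N·m

ω = 2π × 2226/60 = 233.1 rad/s
τ = P/ω = 35400/233.1 = 152 N·m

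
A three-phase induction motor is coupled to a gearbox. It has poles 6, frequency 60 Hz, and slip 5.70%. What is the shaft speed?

1132 rpm

n_s = 120f/p = 120×60/6 = 1200 rpm
n = n_s(1 − s) = 1200 × (1 − 0.057) = 1132 rpm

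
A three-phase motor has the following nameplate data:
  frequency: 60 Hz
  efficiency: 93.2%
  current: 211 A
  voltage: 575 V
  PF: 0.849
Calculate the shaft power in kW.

166 kW

P_in = √3·V·I·cosφ = 1.732 × 575 × 211 × 0.849 = 178405 W
P_out = η·P_in = 0.932 × 178405 = 166273 W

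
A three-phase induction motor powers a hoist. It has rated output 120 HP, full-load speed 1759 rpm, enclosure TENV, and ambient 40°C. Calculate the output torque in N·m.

486 N·m

P_out = 120 × 746 = 89520 W
ω = 2π × 1759/60 = 184.2 rad/s
τ = P_out/ω = 89520/184.2 = 486 N·m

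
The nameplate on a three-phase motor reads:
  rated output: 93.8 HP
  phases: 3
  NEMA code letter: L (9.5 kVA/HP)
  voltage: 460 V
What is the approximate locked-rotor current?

S_LR = 9.5 × 93.8 = 891.1 kVA
I_LR = S_LR/(√3·V_L) = 891100/(1.732×460) = 1120 A

1120 A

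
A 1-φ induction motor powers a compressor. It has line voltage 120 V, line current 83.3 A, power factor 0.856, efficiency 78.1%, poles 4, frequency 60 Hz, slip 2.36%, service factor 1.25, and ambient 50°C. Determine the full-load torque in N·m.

P_in = V·I·cosφ = 120 × 83.3 × 0.856 = 8557 W
P_out = η·P_in = 0.781 × 8557 = 6683 W
n_s = 120×60/4 = 1800 rpm; n = 1800×(1−0.0236) = 1758 rpm
ω = 2π×1758/60 = 184.1 rad/s
τ = P_out/ω = 6683/184.1 = 36.3 N·m

36.3 N·m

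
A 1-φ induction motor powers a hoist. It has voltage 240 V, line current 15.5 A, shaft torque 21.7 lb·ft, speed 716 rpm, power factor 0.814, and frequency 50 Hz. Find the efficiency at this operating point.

τ = 21.7 lb·ft × 1.356 = 29.43 N·m
ω = 2π × 716/60 = 74.98 rad/s; P_out = τω = 29.43 × 74.98 = 2207 W
P_in = V·I·cosφ = 240 × 15.5 × 0.814 = 3028 W
η = P_out / P_in = 2207 / 3028 = 0.729 = 72.9%

72.9 %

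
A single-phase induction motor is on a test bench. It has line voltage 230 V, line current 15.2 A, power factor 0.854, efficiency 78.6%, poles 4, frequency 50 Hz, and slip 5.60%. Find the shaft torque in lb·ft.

11.7 lb·ft

P_in = V·I·cosφ = 230 × 15.2 × 0.854 = 2986 W
P_out = η·P_in = 0.786 × 2986 = 2347 W
n_s = 120×50/4 = 1500 rpm; n = 1500×(1−0.056) = 1416 rpm
ω = 2π×1416/60 = 148.3 rad/s
τ = P_out/ω = 2347/148.3 = 15.83 N·m
In lb·ft: 15.83/1.356 = 11.7 lb·ft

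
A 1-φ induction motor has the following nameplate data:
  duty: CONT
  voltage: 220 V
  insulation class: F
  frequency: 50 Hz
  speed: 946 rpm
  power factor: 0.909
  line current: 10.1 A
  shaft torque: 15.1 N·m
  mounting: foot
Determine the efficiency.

ω = 2π × 946/60 = 99.06 rad/s; P_out = τω = 15.1 × 99.06 = 1496 W
P_in = V·I·cosφ = 220 × 10.1 × 0.909 = 2020 W
η = P_out / P_in = 1496 / 2020 = 0.741 = 74.1%

74.1 %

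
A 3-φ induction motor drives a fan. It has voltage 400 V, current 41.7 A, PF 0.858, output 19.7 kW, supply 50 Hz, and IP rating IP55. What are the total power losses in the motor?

5090 W

P_in = √3·V·I·cosφ = 1.732×400×41.7×0.858 = 24787 W
P_out = 19700 W
Losses = P_in − P_out = 24787 − 19700 = 5087 W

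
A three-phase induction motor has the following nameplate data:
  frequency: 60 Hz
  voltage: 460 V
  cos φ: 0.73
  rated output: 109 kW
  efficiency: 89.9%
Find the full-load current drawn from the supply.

208 A

P_out = 109 kW = 109000 W
P_in = P_out / η = 109000 / 0.899 = 121246 W
I_L = P_in / (√3·V_L·cosφ) = 121246 / (1.732 × 460 × 0.73) = 208 A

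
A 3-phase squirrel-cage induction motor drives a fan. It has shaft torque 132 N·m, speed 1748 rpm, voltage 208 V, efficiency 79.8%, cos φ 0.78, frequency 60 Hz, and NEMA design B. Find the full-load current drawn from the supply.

ω = 2π×1748/60 = 183.1 rad/s; P_out = τω = 132 × 183.1 = 24169 W
P_in = P_out / η = 24169 / 0.798 = 30287 W
I_L = P_in / (√3·V_L·cosφ) = 30287 / (1.732 × 208 × 0.78) = 108 A

108 A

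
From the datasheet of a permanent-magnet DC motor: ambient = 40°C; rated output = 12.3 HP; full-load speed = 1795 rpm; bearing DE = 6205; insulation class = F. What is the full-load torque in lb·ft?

36 lb·ft

P_out = 12.3 × 746 = 9176 W
ω = 2π × 1795/60 = 188 rad/s
τ = P_out/ω = 9176/188 = 48.81 N·m
In lb·ft: 48.81/1.356 = 36 lb·ft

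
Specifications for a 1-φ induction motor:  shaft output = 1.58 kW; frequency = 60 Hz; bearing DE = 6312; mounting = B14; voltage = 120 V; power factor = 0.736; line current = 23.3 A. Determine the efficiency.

P_out = 1.58 kW = 1580 W
P_in = V·I·cosφ = 120 × 23.3 × 0.736 = 2058 W
η = P_out / P_in = 1580 / 2058 = 0.768 = 76.8%

76.8 %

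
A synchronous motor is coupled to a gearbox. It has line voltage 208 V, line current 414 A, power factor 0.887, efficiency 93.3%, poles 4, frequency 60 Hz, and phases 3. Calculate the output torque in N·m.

P_in = √3·V·I·cosφ = 1.732 × 208 × 414 × 0.887 = 132292 W
P_out = η·P_in = 0.933 × 132292 = 123428 W
n = n_s = 120×60/4 = 1800 rpm (synchronous)
ω = 2π×1800/60 = 188.5 rad/s
τ = P_out/ω = 123428/188.5 = 655 N·m

655 N·m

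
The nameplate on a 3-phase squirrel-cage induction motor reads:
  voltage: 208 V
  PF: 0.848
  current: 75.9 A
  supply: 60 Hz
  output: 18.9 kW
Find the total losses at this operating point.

P_in = √3·V·I·cosφ = 1.732×208×75.9×0.848 = 23187 W
P_out = 18900 W
Losses = P_in − P_out = 23187 − 18900 = 4287 W

4290 W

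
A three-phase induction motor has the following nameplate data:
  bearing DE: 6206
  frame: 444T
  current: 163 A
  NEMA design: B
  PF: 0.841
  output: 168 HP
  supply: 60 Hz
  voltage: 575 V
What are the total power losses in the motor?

11.2 kW

P_in = √3·V·I·cosφ = 1.732×575×163×0.841 = 136521 W
P_out = 168×746 = 125328 W
Losses = P_in − P_out = 136521 − 125328 = 11193 W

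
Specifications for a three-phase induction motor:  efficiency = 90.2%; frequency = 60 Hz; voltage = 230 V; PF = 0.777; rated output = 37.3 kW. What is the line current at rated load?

P_out = 37.3 kW = 37300 W
P_in = P_out / η = 37300 / 0.902 = 41353 W
I_L = P_in / (√3·V_L·cosφ) = 41353 / (1.732 × 230 × 0.777) = 134 A

134 A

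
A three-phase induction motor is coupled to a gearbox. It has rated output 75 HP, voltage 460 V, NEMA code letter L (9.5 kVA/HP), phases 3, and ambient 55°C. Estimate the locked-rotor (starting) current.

894 A

S_LR = 9.5 × 75 = 712.5 kVA
I_LR = S_LR/(√3·V_L) = 712500/(1.732×460) = 894 A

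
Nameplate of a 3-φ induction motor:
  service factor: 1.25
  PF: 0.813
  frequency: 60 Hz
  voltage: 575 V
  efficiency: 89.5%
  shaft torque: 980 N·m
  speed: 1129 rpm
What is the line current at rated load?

160 A

ω = 2π×1129/60 = 118.2 rad/s; P_out = τω = 980 × 118.2 = 115836 W
P_in = P_out / η = 115836 / 0.895 = 129426 W
I_L = P_in / (√3·V_L·cosφ) = 129426 / (1.732 × 575 × 0.813) = 160 A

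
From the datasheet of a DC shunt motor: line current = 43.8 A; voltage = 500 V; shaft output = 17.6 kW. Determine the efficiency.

P_out = 17.6 kW = 17600 W
P_in = V·I = 500 × 43.8 = 21900 W
η = P_out / P_in = 17600 / 21900 = 0.804 = 80.4%

80.4 %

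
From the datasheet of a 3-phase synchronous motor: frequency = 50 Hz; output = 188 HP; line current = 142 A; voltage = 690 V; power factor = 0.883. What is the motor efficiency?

93.6 %

P_out = 188 × 746 = 140248 W
P_in = √3·V_L·I_L·cosφ = 1.732 × 690 × 142 × 0.883 = 149846 W
η = P_out / P_in = 140248 / 149846 = 0.936 = 93.6%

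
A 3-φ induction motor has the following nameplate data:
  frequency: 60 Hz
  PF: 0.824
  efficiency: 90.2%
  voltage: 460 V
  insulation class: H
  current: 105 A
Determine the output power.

62.2 kW

P_in = √3·V·I·cosφ = 1.732 × 460 × 105 × 0.824 = 68932 W
P_out = η·P_in = 0.902 × 68932 = 62177 W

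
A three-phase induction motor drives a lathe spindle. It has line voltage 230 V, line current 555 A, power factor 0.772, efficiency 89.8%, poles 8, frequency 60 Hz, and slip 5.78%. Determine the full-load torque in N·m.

1730 N·m

P_in = √3·V·I·cosφ = 1.732 × 230 × 555 × 0.772 = 170681 W
P_out = η·P_in = 0.898 × 170681 = 153272 W
n_s = 120×60/8 = 900 rpm; n = 900×(1−0.0578) = 848 rpm
ω = 2π×848/60 = 88.8 rad/s
τ = P_out/ω = 153272/88.8 = 1730 N·m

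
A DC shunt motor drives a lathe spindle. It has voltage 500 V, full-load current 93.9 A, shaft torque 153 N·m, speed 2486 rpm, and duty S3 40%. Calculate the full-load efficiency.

84.8 %

ω = 2π × 2486/60 = 260.3 rad/s; P_out = τω = 153 × 260.3 = 39826 W
P_in = V·I = 500 × 93.9 = 46950 W
η = P_out / P_in = 39826 / 46950 = 0.848 = 84.8%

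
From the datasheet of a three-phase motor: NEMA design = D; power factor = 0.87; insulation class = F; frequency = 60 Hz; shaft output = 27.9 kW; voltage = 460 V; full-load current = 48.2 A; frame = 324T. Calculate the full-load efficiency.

P_out = 27.9 kW = 27900 W
P_in = √3·V_L·I_L·cosφ = 1.732 × 460 × 48.2 × 0.87 = 33410 W
η = P_out / P_in = 27900 / 33410 = 0.835 = 83.5%

83.5 %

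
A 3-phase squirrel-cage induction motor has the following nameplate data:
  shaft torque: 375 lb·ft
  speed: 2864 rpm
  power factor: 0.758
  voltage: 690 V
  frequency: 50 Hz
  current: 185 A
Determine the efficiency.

91.0 %

τ = 375 lb·ft × 1.356 = 508.5 N·m
ω = 2π × 2864/60 = 299.9 rad/s; P_out = τω = 508.5 × 299.9 = 152499 W
P_in = √3·V_L·I_L·cosφ = 1.732 × 690 × 185 × 0.758 = 167586 W
η = P_out / P_in = 152499 / 167586 = 0.910 = 91.0%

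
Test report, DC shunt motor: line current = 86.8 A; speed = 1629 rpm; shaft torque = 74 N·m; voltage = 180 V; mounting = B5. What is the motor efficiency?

ω = 2π × 1629/60 = 170.6 rad/s; P_out = τω = 74 × 170.6 = 12624 W
P_in = V·I = 180 × 86.8 = 15624 W
η = P_out / P_in = 12624 / 15624 = 0.808 = 80.8%

80.8 %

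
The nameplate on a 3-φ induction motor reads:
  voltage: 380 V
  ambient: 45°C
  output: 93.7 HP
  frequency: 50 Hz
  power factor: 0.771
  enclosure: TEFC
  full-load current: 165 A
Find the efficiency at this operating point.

83.5 %

P_out = 93.7 × 746 = 69900 W
P_in = √3·V_L·I_L·cosφ = 1.732 × 380 × 165 × 0.771 = 83728 W
η = P_out / P_in = 69900 / 83728 = 0.835 = 83.5%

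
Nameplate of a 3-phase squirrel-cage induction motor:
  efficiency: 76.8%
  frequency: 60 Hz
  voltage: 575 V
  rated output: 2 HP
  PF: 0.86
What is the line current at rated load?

2.27 A

P_out = 2 × 746 = 1492 W
P_in = P_out / η = 1492 / 0.768 = 1943 W
I_L = P_in / (√3·V_L·cosφ) = 1943 / (1.732 × 575 × 0.86) = 2.27 A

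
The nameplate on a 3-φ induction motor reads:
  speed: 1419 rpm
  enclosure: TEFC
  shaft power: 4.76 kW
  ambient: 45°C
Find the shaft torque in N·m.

32 N·m

ω = 2π × 1419/60 = 148.6 rad/s
τ = P/ω = 4760/148.6 = 32 N·m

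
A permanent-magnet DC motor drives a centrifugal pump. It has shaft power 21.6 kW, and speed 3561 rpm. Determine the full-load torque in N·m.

ω = 2π × 3561/60 = 372.9 rad/s
τ = P/ω = 21600/372.9 = 57.9 N·m

57.9 N·m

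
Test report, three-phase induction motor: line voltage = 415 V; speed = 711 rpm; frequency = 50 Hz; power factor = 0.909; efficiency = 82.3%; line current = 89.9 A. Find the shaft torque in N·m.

P_in = √3·V·I·cosφ = 1.732 × 415 × 89.9 × 0.909 = 58738 W
P_out = η·P_in = 0.823 × 58738 = 48341 W
n = 711 rpm
ω = 2π×711/60 = 74.46 rad/s
τ = P_out/ω = 48341/74.46 = 649 N·m

649 N·m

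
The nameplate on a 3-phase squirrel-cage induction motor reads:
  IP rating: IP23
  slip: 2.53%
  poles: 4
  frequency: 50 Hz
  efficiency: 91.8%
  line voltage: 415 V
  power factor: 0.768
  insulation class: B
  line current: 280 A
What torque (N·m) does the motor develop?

927 N·m

P_in = √3·V·I·cosφ = 1.732 × 415 × 280 × 0.768 = 154566 W
P_out = η·P_in = 0.918 × 154566 = 141892 W
n_s = 120×50/4 = 1500 rpm; n = 1500×(1−0.0253) = 1462 rpm
ω = 2π×1462/60 = 153.1 rad/s
τ = P_out/ω = 141892/153.1 = 927 N·m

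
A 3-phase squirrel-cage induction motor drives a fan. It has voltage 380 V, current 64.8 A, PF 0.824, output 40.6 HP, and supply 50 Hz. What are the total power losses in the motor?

4.86 kW

P_in = √3·V·I·cosφ = 1.732×380×64.8×0.824 = 35143 W
P_out = 40.6×746 = 30288 W
Losses = P_in − P_out = 35143 − 30288 = 4855 W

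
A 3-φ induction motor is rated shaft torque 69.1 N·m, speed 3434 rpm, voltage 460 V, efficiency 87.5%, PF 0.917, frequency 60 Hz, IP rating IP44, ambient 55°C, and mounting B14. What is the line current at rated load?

38.9 A

ω = 2π×3434/60 = 359.6 rad/s; P_out = τω = 69.1 × 359.6 = 24848 W
P_in = P_out / η = 24848 / 0.875 = 28398 W
I_L = P_in / (√3·V_L·cosφ) = 28398 / (1.732 × 460 × 0.917) = 38.9 A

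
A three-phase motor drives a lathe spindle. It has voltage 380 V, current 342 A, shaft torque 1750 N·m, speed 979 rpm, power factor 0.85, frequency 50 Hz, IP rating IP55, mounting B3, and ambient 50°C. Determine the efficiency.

ω = 2π × 979/60 = 102.5 rad/s; P_out = τω = 1750 × 102.5 = 179375 W
P_in = √3·V_L·I_L·cosφ = 1.732 × 380 × 342 × 0.85 = 191327 W
η = P_out / P_in = 179375 / 191327 = 0.938 = 93.8%

93.8 %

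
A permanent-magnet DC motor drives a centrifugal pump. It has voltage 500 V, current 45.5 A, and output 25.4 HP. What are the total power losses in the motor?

3.8 kW

P_in = V·I = 500×45.5 = 22750 W
P_out = 25.4×746 = 18948 W
Losses = P_in − P_out = 22750 − 18948 = 3802 W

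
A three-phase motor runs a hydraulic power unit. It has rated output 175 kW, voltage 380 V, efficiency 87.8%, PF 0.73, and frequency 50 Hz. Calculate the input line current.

415 A

P_out = 175 kW = 175000 W
P_in = P_out / η = 175000 / 0.878 = 199317 W
I_L = P_in / (√3·V_L·cosφ) = 199317 / (1.732 × 380 × 0.73) = 415 A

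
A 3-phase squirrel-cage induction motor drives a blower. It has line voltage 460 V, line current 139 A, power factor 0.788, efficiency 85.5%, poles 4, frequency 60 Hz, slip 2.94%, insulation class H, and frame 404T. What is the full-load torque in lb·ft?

P_in = √3·V·I·cosφ = 1.732 × 460 × 139 × 0.788 = 87266 W
P_out = η·P_in = 0.855 × 87266 = 74612 W
n_s = 120×60/4 = 1800 rpm; n = 1800×(1−0.0294) = 1747 rpm
ω = 2π×1747/60 = 182.9 rad/s
τ = P_out/ω = 74612/182.9 = 407.9 N·m
In lb·ft: 407.9/1.356 = 301 lb·ft

301 lb·ft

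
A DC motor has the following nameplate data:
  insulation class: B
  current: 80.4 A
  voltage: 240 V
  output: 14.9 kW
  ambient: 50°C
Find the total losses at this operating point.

4400 W

P_in = V·I = 240×80.4 = 19296 W
P_out = 14900 W
Losses = P_in − P_out = 19296 − 14900 = 4396 W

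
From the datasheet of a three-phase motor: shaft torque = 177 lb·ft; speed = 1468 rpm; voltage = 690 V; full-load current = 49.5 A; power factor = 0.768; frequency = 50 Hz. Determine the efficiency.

τ = 177 lb·ft × 1.356 = 240 N·m
ω = 2π × 1468/60 = 153.7 rad/s; P_out = τω = 240 × 153.7 = 36888 W
P_in = √3·V_L·I_L·cosφ = 1.732 × 690 × 49.5 × 0.768 = 45432 W
η = P_out / P_in = 36888 / 45432 = 0.812 = 81.2%

81.2 %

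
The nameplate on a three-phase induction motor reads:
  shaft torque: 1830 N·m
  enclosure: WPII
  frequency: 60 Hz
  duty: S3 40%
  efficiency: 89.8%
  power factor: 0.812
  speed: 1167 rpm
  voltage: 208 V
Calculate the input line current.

851 A

ω = 2π×1167/60 = 122.2 rad/s; P_out = τω = 1830 × 122.2 = 223626 W
P_in = P_out / η = 223626 / 0.898 = 249027 W
I_L = P_in / (√3·V_L·cosφ) = 249027 / (1.732 × 208 × 0.812) = 851 A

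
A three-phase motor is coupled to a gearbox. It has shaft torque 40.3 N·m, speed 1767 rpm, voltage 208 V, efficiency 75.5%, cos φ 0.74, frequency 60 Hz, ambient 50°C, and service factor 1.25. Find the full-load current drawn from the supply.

37 A

ω = 2π×1767/60 = 185 rad/s; P_out = τω = 40.3 × 185 = 7456 W
P_in = P_out / η = 7456 / 0.755 = 9875 W
I_L = P_in / (√3·V_L·cosφ) = 9875 / (1.732 × 208 × 0.74) = 37 A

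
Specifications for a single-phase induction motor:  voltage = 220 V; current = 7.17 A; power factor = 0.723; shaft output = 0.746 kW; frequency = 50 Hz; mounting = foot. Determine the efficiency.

65.4 %

P_out = 0.746 kW = 746 W
P_in = V·I·cosφ = 220 × 7.17 × 0.723 = 1140 W
η = P_out / P_in = 746 / 1140 = 0.654 = 65.4%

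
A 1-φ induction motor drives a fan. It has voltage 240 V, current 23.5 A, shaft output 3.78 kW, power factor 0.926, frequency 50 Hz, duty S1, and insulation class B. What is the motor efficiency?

72.4 %

P_out = 3.78 kW = 3780 W
P_in = V·I·cosφ = 240 × 23.5 × 0.926 = 5223 W
η = P_out / P_in = 3780 / 5223 = 0.724 = 72.4%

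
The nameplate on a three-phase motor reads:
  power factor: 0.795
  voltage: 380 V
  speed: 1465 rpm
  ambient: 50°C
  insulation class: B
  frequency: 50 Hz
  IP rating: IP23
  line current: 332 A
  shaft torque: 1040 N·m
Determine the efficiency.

ω = 2π × 1465/60 = 153.4 rad/s; P_out = τω = 1040 × 153.4 = 159536 W
P_in = √3·V_L·I_L·cosφ = 1.732 × 380 × 332 × 0.795 = 173715 W
η = P_out / P_in = 159536 / 173715 = 0.918 = 91.8%

91.8 %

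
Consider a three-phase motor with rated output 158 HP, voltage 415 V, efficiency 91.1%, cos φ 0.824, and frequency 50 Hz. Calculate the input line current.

218 A

P_out = 158 × 746 = 117868 W
P_in = P_out / η = 117868 / 0.911 = 129383 W
I_L = P_in / (√3·V_L·cosφ) = 129383 / (1.732 × 415 × 0.824) = 218 A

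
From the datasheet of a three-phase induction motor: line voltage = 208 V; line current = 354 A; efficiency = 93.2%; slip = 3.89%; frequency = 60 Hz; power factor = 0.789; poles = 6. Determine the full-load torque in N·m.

P_in = √3·V·I·cosφ = 1.732 × 208 × 354 × 0.789 = 100622 W
P_out = η·P_in = 0.932 × 100622 = 93780 W
n_s = 120×60/6 = 1200 rpm; n = 1200×(1−0.0389) = 1153 rpm
ω = 2π×1153/60 = 120.7 rad/s
τ = P_out/ω = 93780/120.7 = 777 N·m

777 N·m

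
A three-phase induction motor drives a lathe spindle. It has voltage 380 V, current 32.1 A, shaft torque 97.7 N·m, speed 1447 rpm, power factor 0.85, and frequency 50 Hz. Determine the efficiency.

ω = 2π × 1447/60 = 151.5 rad/s; P_out = τω = 97.7 × 151.5 = 14802 W
P_in = √3·V_L·I_L·cosφ = 1.732 × 380 × 32.1 × 0.85 = 17958 W
η = P_out / P_in = 14802 / 17958 = 0.824 = 82.4%

82.4 %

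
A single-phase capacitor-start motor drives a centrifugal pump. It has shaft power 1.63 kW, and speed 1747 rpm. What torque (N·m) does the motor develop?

ω = 2π × 1747/60 = 182.9 rad/s
τ = P/ω = 1630/182.9 = 8.91 N·m

8.91 N·m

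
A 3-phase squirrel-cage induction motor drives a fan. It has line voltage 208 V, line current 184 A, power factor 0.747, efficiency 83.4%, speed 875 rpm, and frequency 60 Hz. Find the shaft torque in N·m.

451 N·m

P_in = √3·V·I·cosφ = 1.732 × 208 × 184 × 0.747 = 49516 W
P_out = η·P_in = 0.834 × 49516 = 41296 W
n = 875 rpm
ω = 2π×875/60 = 91.63 rad/s
τ = P_out/ω = 41296/91.63 = 451 N·m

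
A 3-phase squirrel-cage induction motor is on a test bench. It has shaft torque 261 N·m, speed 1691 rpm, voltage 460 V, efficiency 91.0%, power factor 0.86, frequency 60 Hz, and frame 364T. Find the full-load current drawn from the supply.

ω = 2π×1691/60 = 177.1 rad/s; P_out = τω = 261 × 177.1 = 46223 W
P_in = P_out / η = 46223 / 0.910 = 50795 W
I_L = P_in / (√3·V_L·cosφ) = 50795 / (1.732 × 460 × 0.86) = 74.1 A

74.1 A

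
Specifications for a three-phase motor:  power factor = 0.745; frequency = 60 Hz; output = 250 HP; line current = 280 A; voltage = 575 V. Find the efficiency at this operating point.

P_out = 250 × 746 = 186500 W
P_in = √3·V_L·I_L·cosφ = 1.732 × 575 × 280 × 0.745 = 207745 W
η = P_out / P_in = 186500 / 207745 = 0.898 = 89.8%

89.8 %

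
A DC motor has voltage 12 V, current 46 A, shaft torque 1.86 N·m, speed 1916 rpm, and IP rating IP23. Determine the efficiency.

67.6 %

ω = 2π × 1916/60 = 200.6 rad/s; P_out = τω = 1.86 × 200.6 = 373 W
P_in = V·I = 12 × 46 = 552 W
η = P_out / P_in = 373 / 552 = 0.676 = 67.6%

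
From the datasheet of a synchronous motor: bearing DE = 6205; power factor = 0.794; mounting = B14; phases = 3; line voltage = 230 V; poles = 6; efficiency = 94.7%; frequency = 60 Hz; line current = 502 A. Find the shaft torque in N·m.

1200 N·m

P_in = √3·V·I·cosφ = 1.732 × 230 × 502 × 0.794 = 158782 W
P_out = η·P_in = 0.947 × 158782 = 150367 W
n = n_s = 120×60/6 = 1200 rpm (synchronous)
ω = 2π×1200/60 = 125.7 rad/s
τ = P_out/ω = 150367/125.7 = 1200 N·m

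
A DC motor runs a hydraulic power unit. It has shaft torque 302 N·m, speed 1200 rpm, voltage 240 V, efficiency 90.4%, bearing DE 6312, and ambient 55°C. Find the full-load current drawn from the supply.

175 A

ω = 2π×1200/60 = 125.7 rad/s; P_out = τω = 302 × 125.7 = 37961 W
P_in = P_out / η = 37961 / 0.904 = 41992 W
I = P_in / V = 41992 / 240 = 175 A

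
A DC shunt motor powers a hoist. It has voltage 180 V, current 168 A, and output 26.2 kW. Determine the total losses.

P_in = V·I = 180×168 = 30240 W
P_out = 26200 W
Losses = P_in − P_out = 30240 − 26200 = 4040 W

4040 W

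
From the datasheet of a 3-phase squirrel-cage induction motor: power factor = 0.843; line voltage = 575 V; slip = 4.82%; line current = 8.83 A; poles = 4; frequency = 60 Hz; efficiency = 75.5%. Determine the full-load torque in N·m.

31.2 N·m

P_in = √3·V·I·cosφ = 1.732 × 575 × 8.83 × 0.843 = 7413 W
P_out = η·P_in = 0.755 × 7413 = 5597 W
n_s = 120×60/4 = 1800 rpm; n = 1800×(1−0.0482) = 1713 rpm
ω = 2π×1713/60 = 179.4 rad/s
τ = P_out/ω = 5597/179.4 = 31.2 N·m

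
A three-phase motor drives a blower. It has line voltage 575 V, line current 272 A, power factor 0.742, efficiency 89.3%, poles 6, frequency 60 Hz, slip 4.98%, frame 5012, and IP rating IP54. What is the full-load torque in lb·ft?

1110 lb·ft

P_in = √3·V·I·cosφ = 1.732 × 575 × 272 × 0.742 = 200997 W
P_out = η·P_in = 0.893 × 200997 = 179490 W
n_s = 120×60/6 = 1200 rpm; n = 1200×(1−0.0498) = 1140 rpm
ω = 2π×1140/60 = 119.4 rad/s
τ = P_out/ω = 179490/119.4 = 1503 N·m
In lb·ft: 1503/1.356 = 1110 lb·ft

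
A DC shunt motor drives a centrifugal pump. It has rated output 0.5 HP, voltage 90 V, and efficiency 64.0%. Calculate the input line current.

P_out = 0.5 × 746 = 373 W
P_in = P_out / η = 373 / 0.640 = 583 W
I = P_in / V = 583 / 90 = 6.48 A

6.48 A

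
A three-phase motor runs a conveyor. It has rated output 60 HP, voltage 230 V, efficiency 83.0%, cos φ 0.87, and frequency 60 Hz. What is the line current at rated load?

156 A

P_out = 60 × 746 = 44760 W
P_in = P_out / η = 44760 / 0.830 = 53928 W
I_L = P_in / (√3·V_L·cosφ) = 53928 / (1.732 × 230 × 0.87) = 156 A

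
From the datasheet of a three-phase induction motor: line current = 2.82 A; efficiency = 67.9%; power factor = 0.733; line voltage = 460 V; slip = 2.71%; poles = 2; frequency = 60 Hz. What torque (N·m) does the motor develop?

P_in = √3·V·I·cosφ = 1.732 × 460 × 2.82 × 0.733 = 1647 W
P_out = η·P_in = 0.679 × 1647 = 1118 W
n_s = 120×60/2 = 3600 rpm; n = 3600×(1−0.0271) = 3502 rpm
ω = 2π×3502/60 = 366.7 rad/s
τ = P_out/ω = 1118/366.7 = 3.05 N·m

3.05 N·m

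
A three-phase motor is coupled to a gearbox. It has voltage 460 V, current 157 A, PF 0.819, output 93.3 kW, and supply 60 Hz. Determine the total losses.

P_in = √3·V·I·cosφ = 1.732×460×157×0.819 = 102445 W
P_out = 93300 W
Losses = P_in − P_out = 102445 − 93300 = 9145 W

9150 W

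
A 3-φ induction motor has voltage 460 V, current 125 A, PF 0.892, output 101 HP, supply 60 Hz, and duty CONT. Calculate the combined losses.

P_in = √3·V·I·cosφ = 1.732×460×125×0.892 = 88834 W
P_out = 101×746 = 75346 W
Losses = P_in − P_out = 88834 − 75346 = 13488 W

13500 W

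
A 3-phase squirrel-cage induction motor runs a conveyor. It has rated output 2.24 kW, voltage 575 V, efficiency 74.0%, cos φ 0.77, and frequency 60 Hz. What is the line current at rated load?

P_out = 2.24 kW = 2240 W
P_in = P_out / η = 2240 / 0.740 = 3027 W
I_L = P_in / (√3·V_L·cosφ) = 3027 / (1.732 × 575 × 0.77) = 3.95 A

3.95 A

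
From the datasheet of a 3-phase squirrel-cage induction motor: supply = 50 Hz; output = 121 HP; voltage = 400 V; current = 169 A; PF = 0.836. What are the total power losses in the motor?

P_in = √3·V·I·cosφ = 1.732×400×169×0.836 = 97882 W
P_out = 121×746 = 90266 W
Losses = P_in − P_out = 97882 − 90266 = 7616 W

7.62 kW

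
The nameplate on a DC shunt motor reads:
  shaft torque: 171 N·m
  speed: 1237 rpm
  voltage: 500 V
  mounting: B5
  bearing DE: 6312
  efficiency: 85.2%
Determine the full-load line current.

52 A

ω = 2π×1237/60 = 129.5 rad/s; P_out = τω = 171 × 129.5 = 22145 W
P_in = P_out / η = 22145 / 0.852 = 25992 W
I = P_in / V = 25992 / 500 = 52 A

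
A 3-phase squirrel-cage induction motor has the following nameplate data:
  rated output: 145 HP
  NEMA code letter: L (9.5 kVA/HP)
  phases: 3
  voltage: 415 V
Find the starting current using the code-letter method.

1920 A

S_LR = 9.5 × 145 = 1377.5 kVA
I_LR = S_LR/(√3·V_L) = 1377500/(1.732×415) = 1920 A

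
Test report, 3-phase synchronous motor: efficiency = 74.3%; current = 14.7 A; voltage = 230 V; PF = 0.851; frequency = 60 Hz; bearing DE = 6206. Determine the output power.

P_in = √3·V·I·cosφ = 1.732 × 230 × 14.7 × 0.851 = 4983 W
P_out = η·P_in = 0.743 × 4983 = 3702 W

3.7 kW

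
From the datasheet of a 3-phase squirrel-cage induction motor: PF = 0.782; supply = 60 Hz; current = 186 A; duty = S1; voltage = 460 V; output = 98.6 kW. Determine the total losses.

17.3 kW

P_in = √3·V·I·cosφ = 1.732×460×186×0.782 = 115885 W
P_out = 98600 W
Losses = P_in − P_out = 115885 − 98600 = 17285 W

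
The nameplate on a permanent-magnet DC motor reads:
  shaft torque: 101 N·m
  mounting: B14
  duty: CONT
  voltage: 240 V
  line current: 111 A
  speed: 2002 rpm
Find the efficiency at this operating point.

79.5 %

ω = 2π × 2002/60 = 209.6 rad/s; P_out = τω = 101 × 209.6 = 21170 W
P_in = V·I = 240 × 111 = 26640 W
η = P_out / P_in = 21170 / 26640 = 0.795 = 79.5%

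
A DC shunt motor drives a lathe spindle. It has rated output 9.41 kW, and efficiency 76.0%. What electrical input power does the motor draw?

P_out = 9410 W
P_in = P_out/η = 9410/0.76 = 12382 W = 12.4 kW

12.4 kW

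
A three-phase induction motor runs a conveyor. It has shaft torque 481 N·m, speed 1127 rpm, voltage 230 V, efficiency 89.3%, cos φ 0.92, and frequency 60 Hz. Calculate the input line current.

173 A

ω = 2π×1127/60 = 118 rad/s; P_out = τω = 481 × 118 = 56758 W
P_in = P_out / η = 56758 / 0.893 = 63559 W
I_L = P_in / (√3·V_L·cosφ) = 63559 / (1.732 × 230 × 0.92) = 173 A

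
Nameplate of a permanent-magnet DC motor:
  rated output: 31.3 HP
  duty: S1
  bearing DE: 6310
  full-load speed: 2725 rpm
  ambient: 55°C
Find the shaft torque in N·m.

81.8 N·m

P_out = 31.3 × 746 = 23350 W
ω = 2π × 2725/60 = 285.4 rad/s
τ = P_out/ω = 23350/285.4 = 81.8 N·m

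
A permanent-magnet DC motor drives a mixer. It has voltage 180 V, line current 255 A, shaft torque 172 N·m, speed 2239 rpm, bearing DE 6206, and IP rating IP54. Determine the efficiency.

ω = 2π × 2239/60 = 234.5 rad/s; P_out = τω = 172 × 234.5 = 40334 W
P_in = V·I = 180 × 255 = 45900 W
η = P_out / P_in = 40334 / 45900 = 0.879 = 87.9%

87.9 %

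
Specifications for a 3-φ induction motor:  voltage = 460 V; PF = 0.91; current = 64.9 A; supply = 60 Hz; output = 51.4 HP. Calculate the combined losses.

8.71 kW

P_in = √3·V·I·cosφ = 1.732×460×64.9×0.91 = 47053 W
P_out = 51.4×746 = 38344 W
Losses = P_in − P_out = 47053 − 38344 = 8709 W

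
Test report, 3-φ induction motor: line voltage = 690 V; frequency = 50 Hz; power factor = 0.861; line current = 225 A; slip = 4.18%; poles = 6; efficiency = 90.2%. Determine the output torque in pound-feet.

P_in = √3·V·I·cosφ = 1.732 × 690 × 225 × 0.861 = 231517 W
P_out = η·P_in = 0.902 × 231517 = 208828 W
n_s = 120×50/6 = 1000 rpm; n = 1000×(1−0.0418) = 958 rpm
ω = 2π×958/60 = 100.3 rad/s
τ = P_out/ω = 208828/100.3 = 2082 N·m
In lb·ft: 2082/1.356 = 1540 lb·ft

1540 lb·ft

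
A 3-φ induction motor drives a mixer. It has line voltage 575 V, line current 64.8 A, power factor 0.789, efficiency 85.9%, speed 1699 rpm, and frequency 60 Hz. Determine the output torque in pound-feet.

181 lb·ft

P_in = √3·V·I·cosφ = 1.732 × 575 × 64.8 × 0.789 = 50918 W
P_out = η·P_in = 0.859 × 50918 = 43739 W
n = 1699 rpm
ω = 2π×1699/60 = 177.9 rad/s
τ = P_out/ω = 43739/177.9 = 245.9 N·m
In lb·ft: 245.9/1.356 = 181 lb·ft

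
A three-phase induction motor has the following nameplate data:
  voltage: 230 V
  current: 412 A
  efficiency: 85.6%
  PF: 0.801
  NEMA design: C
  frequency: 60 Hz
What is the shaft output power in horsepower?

P_in = √3·V·I·cosφ = 1.732 × 230 × 412 × 0.801 = 131464 W
P_out = η·P_in = 0.856 × 131464 = 112533 W
= 112533/746 = 151 HP

151 HP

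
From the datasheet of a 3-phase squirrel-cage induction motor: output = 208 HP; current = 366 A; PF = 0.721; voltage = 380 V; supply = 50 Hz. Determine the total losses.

18.5 kW

P_in = √3·V·I·cosφ = 1.732×380×366×0.721 = 173679 W
P_out = 208×746 = 155168 W
Losses = P_in − P_out = 173679 − 155168 = 18511 W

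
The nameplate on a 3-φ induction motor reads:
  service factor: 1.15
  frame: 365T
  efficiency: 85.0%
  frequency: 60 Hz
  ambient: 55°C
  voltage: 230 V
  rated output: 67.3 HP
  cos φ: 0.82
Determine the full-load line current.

181 A

P_out = 67.3 × 746 = 50206 W
P_in = P_out / η = 50206 / 0.850 = 59066 W
I_L = P_in / (√3·V_L·cosφ) = 59066 / (1.732 × 230 × 0.82) = 181 A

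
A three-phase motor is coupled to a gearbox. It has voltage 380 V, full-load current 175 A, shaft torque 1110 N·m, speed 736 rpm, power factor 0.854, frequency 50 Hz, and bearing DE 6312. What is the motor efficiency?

ω = 2π × 736/60 = 77.07 rad/s; P_out = τω = 1110 × 77.07 = 85548 W
P_in = √3·V_L·I_L·cosφ = 1.732 × 380 × 175 × 0.854 = 98362 W
η = P_out / P_in = 85548 / 98362 = 0.870 = 87.0%

87.0 %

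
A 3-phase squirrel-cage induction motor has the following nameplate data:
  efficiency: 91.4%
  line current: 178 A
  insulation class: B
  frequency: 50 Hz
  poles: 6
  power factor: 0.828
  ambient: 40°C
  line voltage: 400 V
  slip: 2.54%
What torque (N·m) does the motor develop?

P_in = √3·V·I·cosφ = 1.732 × 400 × 178 × 0.828 = 102108 W
P_out = η·P_in = 0.914 × 102108 = 93327 W
n_s = 120×50/6 = 1000 rpm; n = 1000×(1−0.0254) = 975 rpm
ω = 2π×975/60 = 102.1 rad/s
τ = P_out/ω = 93327/102.1 = 914 N·m

914 N·m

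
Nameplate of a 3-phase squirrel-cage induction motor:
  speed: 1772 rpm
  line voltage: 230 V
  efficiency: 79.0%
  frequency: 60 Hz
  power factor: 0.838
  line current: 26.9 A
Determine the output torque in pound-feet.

28.2 lb·ft

P_in = √3·V·I·cosφ = 1.732 × 230 × 26.9 × 0.838 = 8980 W
P_out = η·P_in = 0.79 × 8980 = 7094 W
n = 1772 rpm
ω = 2π×1772/60 = 185.6 rad/s
τ = P_out/ω = 7094/185.6 = 38.22 N·m
In lb·ft: 38.22/1.356 = 28.2 lb·ft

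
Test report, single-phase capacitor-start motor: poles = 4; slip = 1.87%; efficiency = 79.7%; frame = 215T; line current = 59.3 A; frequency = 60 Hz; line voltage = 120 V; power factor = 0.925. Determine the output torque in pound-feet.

20.9 lb·ft

P_in = V·I·cosφ = 120 × 59.3 × 0.925 = 6582 W
P_out = η·P_in = 0.797 × 6582 = 5246 W
n_s = 120×60/4 = 1800 rpm; n = 1800×(1−0.0187) = 1766 rpm
ω = 2π×1766/60 = 184.9 rad/s
τ = P_out/ω = 5246/184.9 = 28.37 N·m
In lb·ft: 28.37/1.356 = 20.9 lb·ft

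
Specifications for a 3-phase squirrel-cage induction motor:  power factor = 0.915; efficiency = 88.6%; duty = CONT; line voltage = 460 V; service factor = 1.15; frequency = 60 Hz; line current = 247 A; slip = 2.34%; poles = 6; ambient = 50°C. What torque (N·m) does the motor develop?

P_in = √3·V·I·cosφ = 1.732 × 460 × 247 × 0.915 = 180063 W
P_out = η·P_in = 0.886 × 180063 = 159536 W
n_s = 120×60/6 = 1200 rpm; n = 1200×(1−0.0234) = 1172 rpm
ω = 2π×1172/60 = 122.7 rad/s
τ = P_out/ω = 159536/122.7 = 1300 N·m

1300 N·m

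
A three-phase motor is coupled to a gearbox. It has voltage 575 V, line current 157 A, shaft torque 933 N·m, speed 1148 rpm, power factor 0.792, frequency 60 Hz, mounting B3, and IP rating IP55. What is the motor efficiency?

ω = 2π × 1148/60 = 120.2 rad/s; P_out = τω = 933 × 120.2 = 112147 W
P_in = √3·V_L·I_L·cosφ = 1.732 × 575 × 157 × 0.792 = 123834 W
η = P_out / P_in = 112147 / 123834 = 0.906 = 90.6%

90.6 %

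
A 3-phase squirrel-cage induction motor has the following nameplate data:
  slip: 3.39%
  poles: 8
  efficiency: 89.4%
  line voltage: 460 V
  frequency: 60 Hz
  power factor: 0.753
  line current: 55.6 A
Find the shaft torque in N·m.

P_in = √3·V·I·cosφ = 1.732 × 460 × 55.6 × 0.753 = 33356 W
P_out = η·P_in = 0.894 × 33356 = 29820 W
n_s = 120×60/8 = 900 rpm; n = 900×(1−0.0339) = 869 rpm
ω = 2π×869/60 = 91 rad/s
τ = P_out/ω = 29820/91 = 328 N·m

328 N·m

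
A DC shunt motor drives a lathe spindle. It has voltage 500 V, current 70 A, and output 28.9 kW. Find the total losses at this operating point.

6.1 kW

P_in = V·I = 500×70 = 35000 W
P_out = 28900 W
Losses = P_in − P_out = 35000 − 28900 = 6100 W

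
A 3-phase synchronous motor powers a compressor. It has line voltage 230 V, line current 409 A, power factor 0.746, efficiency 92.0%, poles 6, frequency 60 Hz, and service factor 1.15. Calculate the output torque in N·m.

890 N·m

P_in = √3·V·I·cosφ = 1.732 × 230 × 409 × 0.746 = 121545 W
P_out = η·P_in = 0.92 × 121545 = 111821 W
n = n_s = 120×60/6 = 1200 rpm (synchronous)
ω = 2π×1200/60 = 125.7 rad/s
τ = P_out/ω = 111821/125.7 = 890 N·m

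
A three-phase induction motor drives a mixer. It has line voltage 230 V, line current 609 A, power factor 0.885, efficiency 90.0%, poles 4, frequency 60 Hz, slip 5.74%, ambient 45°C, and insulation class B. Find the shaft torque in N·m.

P_in = √3·V·I·cosφ = 1.732 × 230 × 609 × 0.885 = 214702 W
P_out = η·P_in = 0.9 × 214702 = 193232 W
n_s = 120×60/4 = 1800 rpm; n = 1800×(1−0.0574) = 1697 rpm
ω = 2π×1697/60 = 177.7 rad/s
τ = P_out/ω = 193232/177.7 = 1090 N·m

1090 N·m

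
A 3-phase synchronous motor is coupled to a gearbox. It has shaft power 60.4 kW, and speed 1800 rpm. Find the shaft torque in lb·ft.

236 lb·ft

ω = 2π × 1800/60 = 188.5 rad/s
τ = P/ω = 60400/188.5 = 320.4 N·m
In lb·ft: 320.4/1.356 = 236 lb·ft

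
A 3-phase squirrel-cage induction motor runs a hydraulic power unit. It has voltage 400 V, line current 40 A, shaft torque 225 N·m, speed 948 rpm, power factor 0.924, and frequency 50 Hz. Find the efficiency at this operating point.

ω = 2π × 948/60 = 99.27 rad/s; P_out = τω = 225 × 99.27 = 22336 W
P_in = √3·V_L·I_L·cosφ = 1.732 × 400 × 40 × 0.924 = 25606 W
η = P_out / P_in = 22336 / 25606 = 0.872 = 87.2%

87.2 %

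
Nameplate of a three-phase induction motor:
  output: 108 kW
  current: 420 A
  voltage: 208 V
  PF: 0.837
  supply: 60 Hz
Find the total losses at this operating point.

18.6 kW

P_in = √3·V·I·cosφ = 1.732×208×420×0.837 = 126644 W
P_out = 108000 W
Losses = P_in − P_out = 126644 − 108000 = 18644 W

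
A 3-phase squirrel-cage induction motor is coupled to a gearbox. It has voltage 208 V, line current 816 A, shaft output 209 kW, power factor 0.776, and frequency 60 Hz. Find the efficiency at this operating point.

P_out = 209 kW = 209000 W
P_in = √3·V_L·I_L·cosφ = 1.732 × 208 × 816 × 0.776 = 228120 W
η = P_out / P_in = 209000 / 228120 = 0.916 = 91.6%

91.6 %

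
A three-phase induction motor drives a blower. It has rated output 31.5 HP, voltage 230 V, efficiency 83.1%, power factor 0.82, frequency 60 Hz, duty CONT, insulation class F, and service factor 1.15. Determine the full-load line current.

86.6 A

P_out = 31.5 × 746 = 23499 W
P_in = P_out / η = 23499 / 0.831 = 28278 W
I_L = P_in / (√3·V_L·cosφ) = 28278 / (1.732 × 230 × 0.82) = 86.6 A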